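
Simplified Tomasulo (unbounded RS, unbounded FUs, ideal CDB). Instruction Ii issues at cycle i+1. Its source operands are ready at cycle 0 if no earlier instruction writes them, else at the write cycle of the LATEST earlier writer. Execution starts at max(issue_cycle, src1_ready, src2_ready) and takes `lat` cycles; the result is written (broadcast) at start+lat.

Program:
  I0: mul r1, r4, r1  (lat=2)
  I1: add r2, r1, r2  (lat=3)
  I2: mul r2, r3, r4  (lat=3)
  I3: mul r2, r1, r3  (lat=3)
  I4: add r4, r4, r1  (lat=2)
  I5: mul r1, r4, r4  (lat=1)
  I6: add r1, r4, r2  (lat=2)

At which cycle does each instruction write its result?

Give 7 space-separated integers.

Answer: 3 6 6 7 7 8 9

Derivation:
I0 mul r1: issue@1 deps=(None,None) exec_start@1 write@3
I1 add r2: issue@2 deps=(0,None) exec_start@3 write@6
I2 mul r2: issue@3 deps=(None,None) exec_start@3 write@6
I3 mul r2: issue@4 deps=(0,None) exec_start@4 write@7
I4 add r4: issue@5 deps=(None,0) exec_start@5 write@7
I5 mul r1: issue@6 deps=(4,4) exec_start@7 write@8
I6 add r1: issue@7 deps=(4,3) exec_start@7 write@9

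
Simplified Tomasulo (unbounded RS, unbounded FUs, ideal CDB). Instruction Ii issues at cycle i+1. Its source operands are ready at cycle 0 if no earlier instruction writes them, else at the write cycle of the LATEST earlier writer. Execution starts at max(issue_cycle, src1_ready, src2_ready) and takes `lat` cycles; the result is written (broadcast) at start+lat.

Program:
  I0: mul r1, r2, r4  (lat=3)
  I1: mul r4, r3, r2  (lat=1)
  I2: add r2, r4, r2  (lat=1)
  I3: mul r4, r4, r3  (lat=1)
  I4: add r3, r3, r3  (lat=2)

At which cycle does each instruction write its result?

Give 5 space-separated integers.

I0 mul r1: issue@1 deps=(None,None) exec_start@1 write@4
I1 mul r4: issue@2 deps=(None,None) exec_start@2 write@3
I2 add r2: issue@3 deps=(1,None) exec_start@3 write@4
I3 mul r4: issue@4 deps=(1,None) exec_start@4 write@5
I4 add r3: issue@5 deps=(None,None) exec_start@5 write@7

Answer: 4 3 4 5 7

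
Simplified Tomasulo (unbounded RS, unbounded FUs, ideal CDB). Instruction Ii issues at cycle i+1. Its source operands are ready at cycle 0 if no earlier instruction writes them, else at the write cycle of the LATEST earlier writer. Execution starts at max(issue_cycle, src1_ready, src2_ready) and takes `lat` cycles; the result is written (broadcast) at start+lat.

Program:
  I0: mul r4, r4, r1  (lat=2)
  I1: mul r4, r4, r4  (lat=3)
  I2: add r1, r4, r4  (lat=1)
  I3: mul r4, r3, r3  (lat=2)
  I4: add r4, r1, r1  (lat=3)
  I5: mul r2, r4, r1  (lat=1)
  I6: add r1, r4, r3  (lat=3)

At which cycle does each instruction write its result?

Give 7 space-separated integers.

Answer: 3 6 7 6 10 11 13

Derivation:
I0 mul r4: issue@1 deps=(None,None) exec_start@1 write@3
I1 mul r4: issue@2 deps=(0,0) exec_start@3 write@6
I2 add r1: issue@3 deps=(1,1) exec_start@6 write@7
I3 mul r4: issue@4 deps=(None,None) exec_start@4 write@6
I4 add r4: issue@5 deps=(2,2) exec_start@7 write@10
I5 mul r2: issue@6 deps=(4,2) exec_start@10 write@11
I6 add r1: issue@7 deps=(4,None) exec_start@10 write@13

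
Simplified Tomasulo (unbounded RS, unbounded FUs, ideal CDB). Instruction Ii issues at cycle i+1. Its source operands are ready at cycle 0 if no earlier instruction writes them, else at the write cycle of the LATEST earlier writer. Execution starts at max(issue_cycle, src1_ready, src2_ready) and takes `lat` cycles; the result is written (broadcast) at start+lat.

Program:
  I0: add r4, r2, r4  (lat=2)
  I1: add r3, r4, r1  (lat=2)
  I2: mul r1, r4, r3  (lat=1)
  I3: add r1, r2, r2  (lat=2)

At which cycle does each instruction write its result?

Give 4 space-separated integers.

Answer: 3 5 6 6

Derivation:
I0 add r4: issue@1 deps=(None,None) exec_start@1 write@3
I1 add r3: issue@2 deps=(0,None) exec_start@3 write@5
I2 mul r1: issue@3 deps=(0,1) exec_start@5 write@6
I3 add r1: issue@4 deps=(None,None) exec_start@4 write@6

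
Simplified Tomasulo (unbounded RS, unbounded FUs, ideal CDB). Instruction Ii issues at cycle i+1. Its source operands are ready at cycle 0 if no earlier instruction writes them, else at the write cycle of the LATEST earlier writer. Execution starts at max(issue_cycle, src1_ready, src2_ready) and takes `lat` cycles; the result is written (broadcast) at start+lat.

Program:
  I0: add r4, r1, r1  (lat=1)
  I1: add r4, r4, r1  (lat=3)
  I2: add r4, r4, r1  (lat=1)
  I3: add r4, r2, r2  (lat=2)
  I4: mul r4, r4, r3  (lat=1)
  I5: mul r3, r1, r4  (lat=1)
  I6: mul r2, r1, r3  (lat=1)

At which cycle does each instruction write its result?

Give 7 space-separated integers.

Answer: 2 5 6 6 7 8 9

Derivation:
I0 add r4: issue@1 deps=(None,None) exec_start@1 write@2
I1 add r4: issue@2 deps=(0,None) exec_start@2 write@5
I2 add r4: issue@3 deps=(1,None) exec_start@5 write@6
I3 add r4: issue@4 deps=(None,None) exec_start@4 write@6
I4 mul r4: issue@5 deps=(3,None) exec_start@6 write@7
I5 mul r3: issue@6 deps=(None,4) exec_start@7 write@8
I6 mul r2: issue@7 deps=(None,5) exec_start@8 write@9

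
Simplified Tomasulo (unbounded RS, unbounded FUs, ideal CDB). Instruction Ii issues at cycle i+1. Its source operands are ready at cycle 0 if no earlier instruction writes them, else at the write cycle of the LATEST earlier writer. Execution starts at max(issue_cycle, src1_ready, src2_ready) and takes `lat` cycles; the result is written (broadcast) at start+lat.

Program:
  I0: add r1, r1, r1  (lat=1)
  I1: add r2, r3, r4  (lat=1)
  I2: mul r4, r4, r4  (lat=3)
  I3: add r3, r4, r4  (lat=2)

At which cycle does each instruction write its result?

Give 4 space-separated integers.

Answer: 2 3 6 8

Derivation:
I0 add r1: issue@1 deps=(None,None) exec_start@1 write@2
I1 add r2: issue@2 deps=(None,None) exec_start@2 write@3
I2 mul r4: issue@3 deps=(None,None) exec_start@3 write@6
I3 add r3: issue@4 deps=(2,2) exec_start@6 write@8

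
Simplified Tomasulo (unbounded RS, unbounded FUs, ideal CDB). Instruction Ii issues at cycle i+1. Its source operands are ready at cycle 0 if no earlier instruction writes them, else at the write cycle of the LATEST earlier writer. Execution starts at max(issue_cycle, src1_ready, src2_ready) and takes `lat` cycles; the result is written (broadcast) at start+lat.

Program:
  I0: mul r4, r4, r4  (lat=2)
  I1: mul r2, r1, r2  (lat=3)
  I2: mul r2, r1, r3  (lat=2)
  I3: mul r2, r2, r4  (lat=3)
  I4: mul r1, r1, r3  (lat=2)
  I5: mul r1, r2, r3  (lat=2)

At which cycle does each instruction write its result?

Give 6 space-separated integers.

I0 mul r4: issue@1 deps=(None,None) exec_start@1 write@3
I1 mul r2: issue@2 deps=(None,None) exec_start@2 write@5
I2 mul r2: issue@3 deps=(None,None) exec_start@3 write@5
I3 mul r2: issue@4 deps=(2,0) exec_start@5 write@8
I4 mul r1: issue@5 deps=(None,None) exec_start@5 write@7
I5 mul r1: issue@6 deps=(3,None) exec_start@8 write@10

Answer: 3 5 5 8 7 10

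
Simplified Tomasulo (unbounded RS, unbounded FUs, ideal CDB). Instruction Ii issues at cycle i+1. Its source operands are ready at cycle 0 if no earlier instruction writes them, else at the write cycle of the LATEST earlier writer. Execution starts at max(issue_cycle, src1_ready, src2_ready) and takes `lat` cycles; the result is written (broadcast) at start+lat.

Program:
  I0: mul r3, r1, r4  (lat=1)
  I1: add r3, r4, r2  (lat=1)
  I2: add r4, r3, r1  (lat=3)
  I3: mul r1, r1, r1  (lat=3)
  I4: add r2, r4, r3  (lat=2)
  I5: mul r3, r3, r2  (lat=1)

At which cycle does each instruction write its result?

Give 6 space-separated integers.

Answer: 2 3 6 7 8 9

Derivation:
I0 mul r3: issue@1 deps=(None,None) exec_start@1 write@2
I1 add r3: issue@2 deps=(None,None) exec_start@2 write@3
I2 add r4: issue@3 deps=(1,None) exec_start@3 write@6
I3 mul r1: issue@4 deps=(None,None) exec_start@4 write@7
I4 add r2: issue@5 deps=(2,1) exec_start@6 write@8
I5 mul r3: issue@6 deps=(1,4) exec_start@8 write@9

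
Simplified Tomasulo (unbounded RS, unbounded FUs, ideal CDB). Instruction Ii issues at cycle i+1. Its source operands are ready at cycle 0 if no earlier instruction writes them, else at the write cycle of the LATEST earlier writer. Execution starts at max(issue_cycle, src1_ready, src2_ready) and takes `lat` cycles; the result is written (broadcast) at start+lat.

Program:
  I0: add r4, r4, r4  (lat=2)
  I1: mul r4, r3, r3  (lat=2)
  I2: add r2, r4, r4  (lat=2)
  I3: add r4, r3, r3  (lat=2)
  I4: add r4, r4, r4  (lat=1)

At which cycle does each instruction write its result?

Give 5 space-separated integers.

I0 add r4: issue@1 deps=(None,None) exec_start@1 write@3
I1 mul r4: issue@2 deps=(None,None) exec_start@2 write@4
I2 add r2: issue@3 deps=(1,1) exec_start@4 write@6
I3 add r4: issue@4 deps=(None,None) exec_start@4 write@6
I4 add r4: issue@5 deps=(3,3) exec_start@6 write@7

Answer: 3 4 6 6 7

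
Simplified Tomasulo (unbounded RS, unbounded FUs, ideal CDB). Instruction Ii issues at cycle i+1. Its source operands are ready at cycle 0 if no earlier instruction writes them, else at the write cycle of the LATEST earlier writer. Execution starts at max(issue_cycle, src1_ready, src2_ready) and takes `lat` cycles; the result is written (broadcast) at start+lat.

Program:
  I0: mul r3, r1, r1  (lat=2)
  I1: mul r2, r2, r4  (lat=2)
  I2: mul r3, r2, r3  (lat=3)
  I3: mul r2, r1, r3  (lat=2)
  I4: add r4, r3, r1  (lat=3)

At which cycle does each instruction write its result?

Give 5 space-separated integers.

Answer: 3 4 7 9 10

Derivation:
I0 mul r3: issue@1 deps=(None,None) exec_start@1 write@3
I1 mul r2: issue@2 deps=(None,None) exec_start@2 write@4
I2 mul r3: issue@3 deps=(1,0) exec_start@4 write@7
I3 mul r2: issue@4 deps=(None,2) exec_start@7 write@9
I4 add r4: issue@5 deps=(2,None) exec_start@7 write@10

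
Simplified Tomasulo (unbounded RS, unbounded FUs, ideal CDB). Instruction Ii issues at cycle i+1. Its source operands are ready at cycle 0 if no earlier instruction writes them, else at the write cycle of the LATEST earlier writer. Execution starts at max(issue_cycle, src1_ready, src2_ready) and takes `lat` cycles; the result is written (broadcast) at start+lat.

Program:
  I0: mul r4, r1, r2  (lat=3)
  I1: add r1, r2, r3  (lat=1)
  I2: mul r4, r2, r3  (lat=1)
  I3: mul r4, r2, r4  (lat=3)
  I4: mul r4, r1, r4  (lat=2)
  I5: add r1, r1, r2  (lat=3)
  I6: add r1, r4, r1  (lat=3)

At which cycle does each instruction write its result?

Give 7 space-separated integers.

Answer: 4 3 4 7 9 9 12

Derivation:
I0 mul r4: issue@1 deps=(None,None) exec_start@1 write@4
I1 add r1: issue@2 deps=(None,None) exec_start@2 write@3
I2 mul r4: issue@3 deps=(None,None) exec_start@3 write@4
I3 mul r4: issue@4 deps=(None,2) exec_start@4 write@7
I4 mul r4: issue@5 deps=(1,3) exec_start@7 write@9
I5 add r1: issue@6 deps=(1,None) exec_start@6 write@9
I6 add r1: issue@7 deps=(4,5) exec_start@9 write@12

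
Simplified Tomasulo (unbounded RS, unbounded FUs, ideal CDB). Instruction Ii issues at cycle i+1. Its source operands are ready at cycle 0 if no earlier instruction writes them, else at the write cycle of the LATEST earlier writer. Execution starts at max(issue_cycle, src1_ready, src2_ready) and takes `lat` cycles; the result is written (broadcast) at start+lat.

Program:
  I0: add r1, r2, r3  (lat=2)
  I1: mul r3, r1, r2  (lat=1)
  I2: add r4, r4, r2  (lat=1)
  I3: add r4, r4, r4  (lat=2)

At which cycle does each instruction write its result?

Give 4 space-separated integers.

I0 add r1: issue@1 deps=(None,None) exec_start@1 write@3
I1 mul r3: issue@2 deps=(0,None) exec_start@3 write@4
I2 add r4: issue@3 deps=(None,None) exec_start@3 write@4
I3 add r4: issue@4 deps=(2,2) exec_start@4 write@6

Answer: 3 4 4 6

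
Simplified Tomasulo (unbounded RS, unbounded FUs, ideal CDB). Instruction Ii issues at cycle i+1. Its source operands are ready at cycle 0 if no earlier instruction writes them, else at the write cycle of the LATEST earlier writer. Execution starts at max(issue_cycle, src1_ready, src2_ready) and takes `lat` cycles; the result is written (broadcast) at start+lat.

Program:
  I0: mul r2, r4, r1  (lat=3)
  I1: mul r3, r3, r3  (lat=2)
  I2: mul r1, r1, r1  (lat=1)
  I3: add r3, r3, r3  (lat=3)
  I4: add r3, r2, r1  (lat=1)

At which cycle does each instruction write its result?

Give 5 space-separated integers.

I0 mul r2: issue@1 deps=(None,None) exec_start@1 write@4
I1 mul r3: issue@2 deps=(None,None) exec_start@2 write@4
I2 mul r1: issue@3 deps=(None,None) exec_start@3 write@4
I3 add r3: issue@4 deps=(1,1) exec_start@4 write@7
I4 add r3: issue@5 deps=(0,2) exec_start@5 write@6

Answer: 4 4 4 7 6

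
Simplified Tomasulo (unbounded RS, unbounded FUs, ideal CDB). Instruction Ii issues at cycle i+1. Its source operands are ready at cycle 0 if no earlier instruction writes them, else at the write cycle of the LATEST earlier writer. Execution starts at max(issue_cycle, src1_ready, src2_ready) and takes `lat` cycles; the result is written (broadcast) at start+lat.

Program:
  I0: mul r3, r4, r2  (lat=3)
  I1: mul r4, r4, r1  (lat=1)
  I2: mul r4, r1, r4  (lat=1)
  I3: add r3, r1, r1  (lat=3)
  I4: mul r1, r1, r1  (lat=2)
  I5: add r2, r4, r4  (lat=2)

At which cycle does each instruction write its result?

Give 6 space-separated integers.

I0 mul r3: issue@1 deps=(None,None) exec_start@1 write@4
I1 mul r4: issue@2 deps=(None,None) exec_start@2 write@3
I2 mul r4: issue@3 deps=(None,1) exec_start@3 write@4
I3 add r3: issue@4 deps=(None,None) exec_start@4 write@7
I4 mul r1: issue@5 deps=(None,None) exec_start@5 write@7
I5 add r2: issue@6 deps=(2,2) exec_start@6 write@8

Answer: 4 3 4 7 7 8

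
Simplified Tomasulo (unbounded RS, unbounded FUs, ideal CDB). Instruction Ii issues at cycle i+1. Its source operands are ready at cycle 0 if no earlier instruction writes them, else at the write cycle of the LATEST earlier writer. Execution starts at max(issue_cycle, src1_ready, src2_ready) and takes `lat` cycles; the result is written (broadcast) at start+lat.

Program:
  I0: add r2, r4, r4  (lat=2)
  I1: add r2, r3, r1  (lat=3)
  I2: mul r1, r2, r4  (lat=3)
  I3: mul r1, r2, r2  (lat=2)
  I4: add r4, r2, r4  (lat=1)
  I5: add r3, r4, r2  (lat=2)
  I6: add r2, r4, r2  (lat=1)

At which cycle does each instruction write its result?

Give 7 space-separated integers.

Answer: 3 5 8 7 6 8 8

Derivation:
I0 add r2: issue@1 deps=(None,None) exec_start@1 write@3
I1 add r2: issue@2 deps=(None,None) exec_start@2 write@5
I2 mul r1: issue@3 deps=(1,None) exec_start@5 write@8
I3 mul r1: issue@4 deps=(1,1) exec_start@5 write@7
I4 add r4: issue@5 deps=(1,None) exec_start@5 write@6
I5 add r3: issue@6 deps=(4,1) exec_start@6 write@8
I6 add r2: issue@7 deps=(4,1) exec_start@7 write@8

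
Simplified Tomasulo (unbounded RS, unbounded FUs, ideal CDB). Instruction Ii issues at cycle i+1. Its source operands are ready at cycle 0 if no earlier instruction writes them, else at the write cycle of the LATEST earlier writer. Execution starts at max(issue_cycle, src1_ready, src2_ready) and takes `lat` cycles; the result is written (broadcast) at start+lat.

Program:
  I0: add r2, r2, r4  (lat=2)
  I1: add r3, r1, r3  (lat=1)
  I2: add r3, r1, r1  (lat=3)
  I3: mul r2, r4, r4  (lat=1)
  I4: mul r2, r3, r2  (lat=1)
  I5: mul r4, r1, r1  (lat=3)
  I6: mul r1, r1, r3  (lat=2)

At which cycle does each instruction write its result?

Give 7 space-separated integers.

Answer: 3 3 6 5 7 9 9

Derivation:
I0 add r2: issue@1 deps=(None,None) exec_start@1 write@3
I1 add r3: issue@2 deps=(None,None) exec_start@2 write@3
I2 add r3: issue@3 deps=(None,None) exec_start@3 write@6
I3 mul r2: issue@4 deps=(None,None) exec_start@4 write@5
I4 mul r2: issue@5 deps=(2,3) exec_start@6 write@7
I5 mul r4: issue@6 deps=(None,None) exec_start@6 write@9
I6 mul r1: issue@7 deps=(None,2) exec_start@7 write@9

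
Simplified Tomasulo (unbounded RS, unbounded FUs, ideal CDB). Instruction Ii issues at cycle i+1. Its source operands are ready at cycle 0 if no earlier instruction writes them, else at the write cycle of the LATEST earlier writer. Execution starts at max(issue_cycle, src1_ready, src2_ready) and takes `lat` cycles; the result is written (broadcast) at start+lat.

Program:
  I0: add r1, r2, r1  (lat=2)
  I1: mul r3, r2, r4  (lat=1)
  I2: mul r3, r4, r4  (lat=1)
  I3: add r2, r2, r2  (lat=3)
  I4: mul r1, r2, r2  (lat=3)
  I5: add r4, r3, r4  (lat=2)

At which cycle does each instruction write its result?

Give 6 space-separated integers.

I0 add r1: issue@1 deps=(None,None) exec_start@1 write@3
I1 mul r3: issue@2 deps=(None,None) exec_start@2 write@3
I2 mul r3: issue@3 deps=(None,None) exec_start@3 write@4
I3 add r2: issue@4 deps=(None,None) exec_start@4 write@7
I4 mul r1: issue@5 deps=(3,3) exec_start@7 write@10
I5 add r4: issue@6 deps=(2,None) exec_start@6 write@8

Answer: 3 3 4 7 10 8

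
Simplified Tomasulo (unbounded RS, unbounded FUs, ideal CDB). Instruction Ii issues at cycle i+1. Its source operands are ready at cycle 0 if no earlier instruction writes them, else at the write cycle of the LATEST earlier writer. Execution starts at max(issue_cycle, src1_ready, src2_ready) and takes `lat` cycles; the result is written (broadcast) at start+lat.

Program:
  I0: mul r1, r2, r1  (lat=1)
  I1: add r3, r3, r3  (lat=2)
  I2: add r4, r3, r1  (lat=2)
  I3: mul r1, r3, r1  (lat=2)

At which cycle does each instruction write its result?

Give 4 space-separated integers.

I0 mul r1: issue@1 deps=(None,None) exec_start@1 write@2
I1 add r3: issue@2 deps=(None,None) exec_start@2 write@4
I2 add r4: issue@3 deps=(1,0) exec_start@4 write@6
I3 mul r1: issue@4 deps=(1,0) exec_start@4 write@6

Answer: 2 4 6 6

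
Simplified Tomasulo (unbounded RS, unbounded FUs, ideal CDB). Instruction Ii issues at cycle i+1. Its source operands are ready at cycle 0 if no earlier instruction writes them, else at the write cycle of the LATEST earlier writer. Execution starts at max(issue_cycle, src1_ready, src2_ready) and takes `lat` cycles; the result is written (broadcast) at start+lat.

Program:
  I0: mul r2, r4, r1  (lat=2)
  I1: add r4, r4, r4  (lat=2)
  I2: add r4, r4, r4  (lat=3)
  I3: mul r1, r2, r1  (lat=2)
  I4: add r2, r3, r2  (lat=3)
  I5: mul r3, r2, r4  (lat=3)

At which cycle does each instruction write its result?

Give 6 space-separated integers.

Answer: 3 4 7 6 8 11

Derivation:
I0 mul r2: issue@1 deps=(None,None) exec_start@1 write@3
I1 add r4: issue@2 deps=(None,None) exec_start@2 write@4
I2 add r4: issue@3 deps=(1,1) exec_start@4 write@7
I3 mul r1: issue@4 deps=(0,None) exec_start@4 write@6
I4 add r2: issue@5 deps=(None,0) exec_start@5 write@8
I5 mul r3: issue@6 deps=(4,2) exec_start@8 write@11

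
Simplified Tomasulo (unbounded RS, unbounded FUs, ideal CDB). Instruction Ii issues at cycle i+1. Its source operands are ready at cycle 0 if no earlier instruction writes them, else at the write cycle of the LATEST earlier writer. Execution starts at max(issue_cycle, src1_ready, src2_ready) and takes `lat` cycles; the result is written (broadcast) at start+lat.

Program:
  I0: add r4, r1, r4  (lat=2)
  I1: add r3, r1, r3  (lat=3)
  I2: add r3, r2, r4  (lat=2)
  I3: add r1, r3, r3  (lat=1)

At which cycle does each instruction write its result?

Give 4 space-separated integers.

Answer: 3 5 5 6

Derivation:
I0 add r4: issue@1 deps=(None,None) exec_start@1 write@3
I1 add r3: issue@2 deps=(None,None) exec_start@2 write@5
I2 add r3: issue@3 deps=(None,0) exec_start@3 write@5
I3 add r1: issue@4 deps=(2,2) exec_start@5 write@6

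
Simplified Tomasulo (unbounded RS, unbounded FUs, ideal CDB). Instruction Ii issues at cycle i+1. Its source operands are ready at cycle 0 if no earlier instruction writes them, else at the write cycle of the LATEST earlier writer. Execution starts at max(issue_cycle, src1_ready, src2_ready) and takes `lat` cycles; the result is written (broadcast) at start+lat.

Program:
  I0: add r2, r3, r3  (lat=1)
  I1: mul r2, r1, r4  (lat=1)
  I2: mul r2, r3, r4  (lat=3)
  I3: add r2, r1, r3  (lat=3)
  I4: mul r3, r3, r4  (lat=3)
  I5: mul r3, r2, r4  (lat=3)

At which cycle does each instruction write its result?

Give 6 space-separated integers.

Answer: 2 3 6 7 8 10

Derivation:
I0 add r2: issue@1 deps=(None,None) exec_start@1 write@2
I1 mul r2: issue@2 deps=(None,None) exec_start@2 write@3
I2 mul r2: issue@3 deps=(None,None) exec_start@3 write@6
I3 add r2: issue@4 deps=(None,None) exec_start@4 write@7
I4 mul r3: issue@5 deps=(None,None) exec_start@5 write@8
I5 mul r3: issue@6 deps=(3,None) exec_start@7 write@10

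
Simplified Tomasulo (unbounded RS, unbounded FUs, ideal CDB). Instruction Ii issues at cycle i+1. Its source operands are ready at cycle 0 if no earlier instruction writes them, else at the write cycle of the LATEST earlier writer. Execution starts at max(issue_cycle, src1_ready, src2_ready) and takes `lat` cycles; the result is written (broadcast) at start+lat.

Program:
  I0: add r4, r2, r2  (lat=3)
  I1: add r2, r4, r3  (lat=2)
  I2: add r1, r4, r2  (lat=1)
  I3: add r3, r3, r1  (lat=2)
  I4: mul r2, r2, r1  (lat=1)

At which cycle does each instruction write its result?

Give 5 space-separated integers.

Answer: 4 6 7 9 8

Derivation:
I0 add r4: issue@1 deps=(None,None) exec_start@1 write@4
I1 add r2: issue@2 deps=(0,None) exec_start@4 write@6
I2 add r1: issue@3 deps=(0,1) exec_start@6 write@7
I3 add r3: issue@4 deps=(None,2) exec_start@7 write@9
I4 mul r2: issue@5 deps=(1,2) exec_start@7 write@8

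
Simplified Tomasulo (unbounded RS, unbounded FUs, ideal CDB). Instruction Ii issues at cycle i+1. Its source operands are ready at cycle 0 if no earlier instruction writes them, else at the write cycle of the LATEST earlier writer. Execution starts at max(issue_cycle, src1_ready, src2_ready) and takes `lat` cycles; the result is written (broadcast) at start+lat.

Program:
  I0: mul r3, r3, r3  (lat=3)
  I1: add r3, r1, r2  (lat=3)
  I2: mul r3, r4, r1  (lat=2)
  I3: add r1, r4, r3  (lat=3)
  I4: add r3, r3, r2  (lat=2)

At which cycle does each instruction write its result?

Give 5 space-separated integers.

Answer: 4 5 5 8 7

Derivation:
I0 mul r3: issue@1 deps=(None,None) exec_start@1 write@4
I1 add r3: issue@2 deps=(None,None) exec_start@2 write@5
I2 mul r3: issue@3 deps=(None,None) exec_start@3 write@5
I3 add r1: issue@4 deps=(None,2) exec_start@5 write@8
I4 add r3: issue@5 deps=(2,None) exec_start@5 write@7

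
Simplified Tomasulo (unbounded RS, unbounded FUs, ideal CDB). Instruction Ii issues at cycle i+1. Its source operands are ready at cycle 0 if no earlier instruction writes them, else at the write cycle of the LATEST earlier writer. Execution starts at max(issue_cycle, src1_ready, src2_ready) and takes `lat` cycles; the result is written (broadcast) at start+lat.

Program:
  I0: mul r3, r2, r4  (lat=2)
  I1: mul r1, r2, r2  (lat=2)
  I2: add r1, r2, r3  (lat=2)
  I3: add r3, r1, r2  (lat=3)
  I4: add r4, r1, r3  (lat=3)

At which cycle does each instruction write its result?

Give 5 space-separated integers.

I0 mul r3: issue@1 deps=(None,None) exec_start@1 write@3
I1 mul r1: issue@2 deps=(None,None) exec_start@2 write@4
I2 add r1: issue@3 deps=(None,0) exec_start@3 write@5
I3 add r3: issue@4 deps=(2,None) exec_start@5 write@8
I4 add r4: issue@5 deps=(2,3) exec_start@8 write@11

Answer: 3 4 5 8 11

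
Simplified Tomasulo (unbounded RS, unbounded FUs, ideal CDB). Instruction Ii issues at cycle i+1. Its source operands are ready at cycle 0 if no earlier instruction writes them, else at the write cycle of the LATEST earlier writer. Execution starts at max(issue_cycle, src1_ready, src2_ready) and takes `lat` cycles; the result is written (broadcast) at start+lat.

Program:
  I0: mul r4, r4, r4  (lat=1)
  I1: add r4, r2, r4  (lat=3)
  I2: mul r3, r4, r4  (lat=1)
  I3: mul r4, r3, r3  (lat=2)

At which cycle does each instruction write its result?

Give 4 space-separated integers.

I0 mul r4: issue@1 deps=(None,None) exec_start@1 write@2
I1 add r4: issue@2 deps=(None,0) exec_start@2 write@5
I2 mul r3: issue@3 deps=(1,1) exec_start@5 write@6
I3 mul r4: issue@4 deps=(2,2) exec_start@6 write@8

Answer: 2 5 6 8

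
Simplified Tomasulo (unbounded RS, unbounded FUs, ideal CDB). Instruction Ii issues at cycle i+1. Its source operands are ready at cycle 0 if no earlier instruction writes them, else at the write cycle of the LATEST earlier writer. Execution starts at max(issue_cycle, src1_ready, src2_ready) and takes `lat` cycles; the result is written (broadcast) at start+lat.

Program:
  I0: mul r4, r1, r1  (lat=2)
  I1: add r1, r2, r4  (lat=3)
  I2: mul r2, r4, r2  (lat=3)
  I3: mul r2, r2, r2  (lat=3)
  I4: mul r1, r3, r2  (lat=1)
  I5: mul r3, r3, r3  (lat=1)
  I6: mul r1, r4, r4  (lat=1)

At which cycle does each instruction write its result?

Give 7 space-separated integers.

Answer: 3 6 6 9 10 7 8

Derivation:
I0 mul r4: issue@1 deps=(None,None) exec_start@1 write@3
I1 add r1: issue@2 deps=(None,0) exec_start@3 write@6
I2 mul r2: issue@3 deps=(0,None) exec_start@3 write@6
I3 mul r2: issue@4 deps=(2,2) exec_start@6 write@9
I4 mul r1: issue@5 deps=(None,3) exec_start@9 write@10
I5 mul r3: issue@6 deps=(None,None) exec_start@6 write@7
I6 mul r1: issue@7 deps=(0,0) exec_start@7 write@8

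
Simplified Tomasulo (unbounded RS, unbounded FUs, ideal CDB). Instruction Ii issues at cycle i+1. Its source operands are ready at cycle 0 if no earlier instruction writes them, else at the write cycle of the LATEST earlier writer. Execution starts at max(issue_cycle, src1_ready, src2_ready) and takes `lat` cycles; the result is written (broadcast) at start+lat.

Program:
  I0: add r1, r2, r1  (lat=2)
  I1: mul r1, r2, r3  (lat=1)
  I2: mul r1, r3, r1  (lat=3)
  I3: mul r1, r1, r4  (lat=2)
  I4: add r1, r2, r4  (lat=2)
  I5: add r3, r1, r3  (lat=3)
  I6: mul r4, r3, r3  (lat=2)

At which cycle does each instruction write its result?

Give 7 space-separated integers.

I0 add r1: issue@1 deps=(None,None) exec_start@1 write@3
I1 mul r1: issue@2 deps=(None,None) exec_start@2 write@3
I2 mul r1: issue@3 deps=(None,1) exec_start@3 write@6
I3 mul r1: issue@4 deps=(2,None) exec_start@6 write@8
I4 add r1: issue@5 deps=(None,None) exec_start@5 write@7
I5 add r3: issue@6 deps=(4,None) exec_start@7 write@10
I6 mul r4: issue@7 deps=(5,5) exec_start@10 write@12

Answer: 3 3 6 8 7 10 12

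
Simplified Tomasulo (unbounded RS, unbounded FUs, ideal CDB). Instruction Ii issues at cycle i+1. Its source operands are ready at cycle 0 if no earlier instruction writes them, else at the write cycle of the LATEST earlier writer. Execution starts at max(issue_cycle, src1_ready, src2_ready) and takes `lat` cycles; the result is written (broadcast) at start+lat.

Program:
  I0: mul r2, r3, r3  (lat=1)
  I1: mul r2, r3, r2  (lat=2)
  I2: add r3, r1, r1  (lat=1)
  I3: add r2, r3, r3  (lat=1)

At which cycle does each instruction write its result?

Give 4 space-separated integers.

Answer: 2 4 4 5

Derivation:
I0 mul r2: issue@1 deps=(None,None) exec_start@1 write@2
I1 mul r2: issue@2 deps=(None,0) exec_start@2 write@4
I2 add r3: issue@3 deps=(None,None) exec_start@3 write@4
I3 add r2: issue@4 deps=(2,2) exec_start@4 write@5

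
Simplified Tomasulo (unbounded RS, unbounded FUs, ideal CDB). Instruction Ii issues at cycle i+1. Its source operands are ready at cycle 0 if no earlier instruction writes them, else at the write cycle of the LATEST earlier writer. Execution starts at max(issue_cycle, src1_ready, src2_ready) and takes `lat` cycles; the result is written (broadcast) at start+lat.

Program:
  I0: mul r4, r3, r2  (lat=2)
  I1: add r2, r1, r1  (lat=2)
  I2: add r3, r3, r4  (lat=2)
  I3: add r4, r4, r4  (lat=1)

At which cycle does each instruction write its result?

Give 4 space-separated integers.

Answer: 3 4 5 5

Derivation:
I0 mul r4: issue@1 deps=(None,None) exec_start@1 write@3
I1 add r2: issue@2 deps=(None,None) exec_start@2 write@4
I2 add r3: issue@3 deps=(None,0) exec_start@3 write@5
I3 add r4: issue@4 deps=(0,0) exec_start@4 write@5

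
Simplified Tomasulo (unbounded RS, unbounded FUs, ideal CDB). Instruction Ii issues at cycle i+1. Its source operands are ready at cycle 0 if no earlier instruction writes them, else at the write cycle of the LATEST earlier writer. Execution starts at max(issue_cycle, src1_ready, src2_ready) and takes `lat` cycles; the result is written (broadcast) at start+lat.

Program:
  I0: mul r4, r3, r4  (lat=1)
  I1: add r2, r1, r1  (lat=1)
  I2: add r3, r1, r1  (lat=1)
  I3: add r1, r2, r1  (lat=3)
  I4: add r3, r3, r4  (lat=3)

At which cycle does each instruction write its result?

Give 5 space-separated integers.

Answer: 2 3 4 7 8

Derivation:
I0 mul r4: issue@1 deps=(None,None) exec_start@1 write@2
I1 add r2: issue@2 deps=(None,None) exec_start@2 write@3
I2 add r3: issue@3 deps=(None,None) exec_start@3 write@4
I3 add r1: issue@4 deps=(1,None) exec_start@4 write@7
I4 add r3: issue@5 deps=(2,0) exec_start@5 write@8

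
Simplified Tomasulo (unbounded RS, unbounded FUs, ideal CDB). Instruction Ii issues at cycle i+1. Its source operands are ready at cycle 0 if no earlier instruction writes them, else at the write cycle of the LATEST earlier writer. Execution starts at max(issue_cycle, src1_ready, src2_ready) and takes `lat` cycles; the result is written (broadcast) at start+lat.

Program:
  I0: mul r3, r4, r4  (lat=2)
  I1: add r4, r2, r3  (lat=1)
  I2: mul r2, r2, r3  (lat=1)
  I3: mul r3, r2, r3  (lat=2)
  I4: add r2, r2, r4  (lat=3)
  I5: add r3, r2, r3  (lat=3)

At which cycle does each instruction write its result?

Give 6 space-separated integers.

I0 mul r3: issue@1 deps=(None,None) exec_start@1 write@3
I1 add r4: issue@2 deps=(None,0) exec_start@3 write@4
I2 mul r2: issue@3 deps=(None,0) exec_start@3 write@4
I3 mul r3: issue@4 deps=(2,0) exec_start@4 write@6
I4 add r2: issue@5 deps=(2,1) exec_start@5 write@8
I5 add r3: issue@6 deps=(4,3) exec_start@8 write@11

Answer: 3 4 4 6 8 11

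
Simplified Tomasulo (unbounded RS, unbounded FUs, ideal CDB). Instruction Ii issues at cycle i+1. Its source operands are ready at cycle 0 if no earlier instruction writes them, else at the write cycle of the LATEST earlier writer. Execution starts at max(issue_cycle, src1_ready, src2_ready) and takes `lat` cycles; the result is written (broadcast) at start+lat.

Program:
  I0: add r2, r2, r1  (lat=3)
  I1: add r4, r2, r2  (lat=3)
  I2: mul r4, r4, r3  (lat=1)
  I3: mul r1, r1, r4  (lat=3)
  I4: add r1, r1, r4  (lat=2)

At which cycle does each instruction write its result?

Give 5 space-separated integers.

Answer: 4 7 8 11 13

Derivation:
I0 add r2: issue@1 deps=(None,None) exec_start@1 write@4
I1 add r4: issue@2 deps=(0,0) exec_start@4 write@7
I2 mul r4: issue@3 deps=(1,None) exec_start@7 write@8
I3 mul r1: issue@4 deps=(None,2) exec_start@8 write@11
I4 add r1: issue@5 deps=(3,2) exec_start@11 write@13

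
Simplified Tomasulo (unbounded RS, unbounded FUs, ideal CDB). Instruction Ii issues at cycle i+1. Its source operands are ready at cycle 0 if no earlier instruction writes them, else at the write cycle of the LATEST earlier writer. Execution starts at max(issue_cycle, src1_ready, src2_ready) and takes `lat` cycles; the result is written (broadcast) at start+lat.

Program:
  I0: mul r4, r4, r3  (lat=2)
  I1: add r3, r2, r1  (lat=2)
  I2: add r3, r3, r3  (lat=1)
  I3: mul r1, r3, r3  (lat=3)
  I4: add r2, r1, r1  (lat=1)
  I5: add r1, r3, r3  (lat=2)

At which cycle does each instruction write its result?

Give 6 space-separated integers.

I0 mul r4: issue@1 deps=(None,None) exec_start@1 write@3
I1 add r3: issue@2 deps=(None,None) exec_start@2 write@4
I2 add r3: issue@3 deps=(1,1) exec_start@4 write@5
I3 mul r1: issue@4 deps=(2,2) exec_start@5 write@8
I4 add r2: issue@5 deps=(3,3) exec_start@8 write@9
I5 add r1: issue@6 deps=(2,2) exec_start@6 write@8

Answer: 3 4 5 8 9 8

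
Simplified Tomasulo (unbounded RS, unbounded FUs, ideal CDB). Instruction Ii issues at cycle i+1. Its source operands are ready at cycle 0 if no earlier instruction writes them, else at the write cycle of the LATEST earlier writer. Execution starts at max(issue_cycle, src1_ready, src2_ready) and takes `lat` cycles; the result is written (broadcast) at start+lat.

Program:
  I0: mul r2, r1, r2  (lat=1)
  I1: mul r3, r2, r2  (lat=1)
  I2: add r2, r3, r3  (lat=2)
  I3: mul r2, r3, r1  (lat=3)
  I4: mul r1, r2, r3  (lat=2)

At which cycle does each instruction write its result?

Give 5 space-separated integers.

I0 mul r2: issue@1 deps=(None,None) exec_start@1 write@2
I1 mul r3: issue@2 deps=(0,0) exec_start@2 write@3
I2 add r2: issue@3 deps=(1,1) exec_start@3 write@5
I3 mul r2: issue@4 deps=(1,None) exec_start@4 write@7
I4 mul r1: issue@5 deps=(3,1) exec_start@7 write@9

Answer: 2 3 5 7 9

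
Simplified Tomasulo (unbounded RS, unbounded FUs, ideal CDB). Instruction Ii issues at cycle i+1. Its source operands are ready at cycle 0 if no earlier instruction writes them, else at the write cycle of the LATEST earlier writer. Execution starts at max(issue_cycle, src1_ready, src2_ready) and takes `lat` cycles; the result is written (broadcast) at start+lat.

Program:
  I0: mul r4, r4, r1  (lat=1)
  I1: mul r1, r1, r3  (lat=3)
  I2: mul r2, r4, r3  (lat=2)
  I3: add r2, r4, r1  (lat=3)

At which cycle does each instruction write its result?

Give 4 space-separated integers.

I0 mul r4: issue@1 deps=(None,None) exec_start@1 write@2
I1 mul r1: issue@2 deps=(None,None) exec_start@2 write@5
I2 mul r2: issue@3 deps=(0,None) exec_start@3 write@5
I3 add r2: issue@4 deps=(0,1) exec_start@5 write@8

Answer: 2 5 5 8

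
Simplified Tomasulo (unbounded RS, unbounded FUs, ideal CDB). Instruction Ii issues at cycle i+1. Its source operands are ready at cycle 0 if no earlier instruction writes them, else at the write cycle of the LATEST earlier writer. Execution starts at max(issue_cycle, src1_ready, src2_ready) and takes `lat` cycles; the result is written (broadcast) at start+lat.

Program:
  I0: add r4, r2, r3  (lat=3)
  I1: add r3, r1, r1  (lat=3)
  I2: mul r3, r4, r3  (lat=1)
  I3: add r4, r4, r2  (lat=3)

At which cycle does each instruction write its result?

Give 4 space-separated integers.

I0 add r4: issue@1 deps=(None,None) exec_start@1 write@4
I1 add r3: issue@2 deps=(None,None) exec_start@2 write@5
I2 mul r3: issue@3 deps=(0,1) exec_start@5 write@6
I3 add r4: issue@4 deps=(0,None) exec_start@4 write@7

Answer: 4 5 6 7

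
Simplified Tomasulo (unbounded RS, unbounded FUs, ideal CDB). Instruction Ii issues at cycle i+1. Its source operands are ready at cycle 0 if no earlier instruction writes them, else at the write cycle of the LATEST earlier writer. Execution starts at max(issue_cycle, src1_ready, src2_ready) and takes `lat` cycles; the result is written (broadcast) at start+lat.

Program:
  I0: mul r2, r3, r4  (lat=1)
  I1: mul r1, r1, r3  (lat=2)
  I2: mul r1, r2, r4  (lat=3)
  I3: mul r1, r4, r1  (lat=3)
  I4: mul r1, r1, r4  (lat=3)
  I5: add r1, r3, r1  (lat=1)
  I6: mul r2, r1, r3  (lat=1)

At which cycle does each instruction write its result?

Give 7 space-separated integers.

Answer: 2 4 6 9 12 13 14

Derivation:
I0 mul r2: issue@1 deps=(None,None) exec_start@1 write@2
I1 mul r1: issue@2 deps=(None,None) exec_start@2 write@4
I2 mul r1: issue@3 deps=(0,None) exec_start@3 write@6
I3 mul r1: issue@4 deps=(None,2) exec_start@6 write@9
I4 mul r1: issue@5 deps=(3,None) exec_start@9 write@12
I5 add r1: issue@6 deps=(None,4) exec_start@12 write@13
I6 mul r2: issue@7 deps=(5,None) exec_start@13 write@14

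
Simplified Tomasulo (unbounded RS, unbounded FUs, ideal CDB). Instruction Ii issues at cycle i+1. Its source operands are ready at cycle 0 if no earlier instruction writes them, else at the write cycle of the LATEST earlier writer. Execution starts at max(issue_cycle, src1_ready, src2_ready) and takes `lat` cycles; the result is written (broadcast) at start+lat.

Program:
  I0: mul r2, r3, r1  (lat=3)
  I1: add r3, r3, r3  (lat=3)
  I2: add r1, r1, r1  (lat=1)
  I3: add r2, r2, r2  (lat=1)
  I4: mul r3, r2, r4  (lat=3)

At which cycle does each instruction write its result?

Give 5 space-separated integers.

I0 mul r2: issue@1 deps=(None,None) exec_start@1 write@4
I1 add r3: issue@2 deps=(None,None) exec_start@2 write@5
I2 add r1: issue@3 deps=(None,None) exec_start@3 write@4
I3 add r2: issue@4 deps=(0,0) exec_start@4 write@5
I4 mul r3: issue@5 deps=(3,None) exec_start@5 write@8

Answer: 4 5 4 5 8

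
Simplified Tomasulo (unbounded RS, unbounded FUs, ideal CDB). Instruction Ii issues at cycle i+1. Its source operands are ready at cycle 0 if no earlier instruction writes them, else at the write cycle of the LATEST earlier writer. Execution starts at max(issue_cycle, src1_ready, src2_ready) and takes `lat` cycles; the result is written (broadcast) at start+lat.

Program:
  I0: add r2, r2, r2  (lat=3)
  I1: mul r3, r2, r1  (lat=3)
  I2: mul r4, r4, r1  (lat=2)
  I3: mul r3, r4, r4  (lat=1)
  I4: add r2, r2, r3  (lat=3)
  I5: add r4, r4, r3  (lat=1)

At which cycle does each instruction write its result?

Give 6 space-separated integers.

Answer: 4 7 5 6 9 7

Derivation:
I0 add r2: issue@1 deps=(None,None) exec_start@1 write@4
I1 mul r3: issue@2 deps=(0,None) exec_start@4 write@7
I2 mul r4: issue@3 deps=(None,None) exec_start@3 write@5
I3 mul r3: issue@4 deps=(2,2) exec_start@5 write@6
I4 add r2: issue@5 deps=(0,3) exec_start@6 write@9
I5 add r4: issue@6 deps=(2,3) exec_start@6 write@7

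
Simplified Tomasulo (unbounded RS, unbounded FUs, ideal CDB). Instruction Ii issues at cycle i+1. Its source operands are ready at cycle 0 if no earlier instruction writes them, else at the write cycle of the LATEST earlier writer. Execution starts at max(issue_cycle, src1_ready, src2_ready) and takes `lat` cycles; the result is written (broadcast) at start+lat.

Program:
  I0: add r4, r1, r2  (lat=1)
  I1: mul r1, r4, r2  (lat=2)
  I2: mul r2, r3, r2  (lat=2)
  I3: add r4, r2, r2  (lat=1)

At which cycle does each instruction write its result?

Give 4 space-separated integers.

Answer: 2 4 5 6

Derivation:
I0 add r4: issue@1 deps=(None,None) exec_start@1 write@2
I1 mul r1: issue@2 deps=(0,None) exec_start@2 write@4
I2 mul r2: issue@3 deps=(None,None) exec_start@3 write@5
I3 add r4: issue@4 deps=(2,2) exec_start@5 write@6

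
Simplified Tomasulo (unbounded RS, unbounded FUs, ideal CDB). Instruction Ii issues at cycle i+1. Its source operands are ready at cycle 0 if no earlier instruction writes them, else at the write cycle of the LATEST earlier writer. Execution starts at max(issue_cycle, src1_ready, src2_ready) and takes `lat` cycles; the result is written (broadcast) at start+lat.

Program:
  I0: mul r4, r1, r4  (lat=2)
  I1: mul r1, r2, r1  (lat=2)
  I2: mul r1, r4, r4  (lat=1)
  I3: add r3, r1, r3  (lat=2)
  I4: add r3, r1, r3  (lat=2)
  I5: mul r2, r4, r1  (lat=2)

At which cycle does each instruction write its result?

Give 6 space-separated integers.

Answer: 3 4 4 6 8 8

Derivation:
I0 mul r4: issue@1 deps=(None,None) exec_start@1 write@3
I1 mul r1: issue@2 deps=(None,None) exec_start@2 write@4
I2 mul r1: issue@3 deps=(0,0) exec_start@3 write@4
I3 add r3: issue@4 deps=(2,None) exec_start@4 write@6
I4 add r3: issue@5 deps=(2,3) exec_start@6 write@8
I5 mul r2: issue@6 deps=(0,2) exec_start@6 write@8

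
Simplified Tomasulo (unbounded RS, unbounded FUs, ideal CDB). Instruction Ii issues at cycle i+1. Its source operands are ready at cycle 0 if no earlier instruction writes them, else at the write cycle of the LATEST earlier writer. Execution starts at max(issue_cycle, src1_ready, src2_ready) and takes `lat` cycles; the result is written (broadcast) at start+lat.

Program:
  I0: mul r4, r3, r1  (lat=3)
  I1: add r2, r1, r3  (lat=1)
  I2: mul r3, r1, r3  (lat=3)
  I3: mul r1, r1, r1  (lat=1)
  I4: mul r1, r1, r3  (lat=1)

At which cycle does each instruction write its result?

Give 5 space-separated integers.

Answer: 4 3 6 5 7

Derivation:
I0 mul r4: issue@1 deps=(None,None) exec_start@1 write@4
I1 add r2: issue@2 deps=(None,None) exec_start@2 write@3
I2 mul r3: issue@3 deps=(None,None) exec_start@3 write@6
I3 mul r1: issue@4 deps=(None,None) exec_start@4 write@5
I4 mul r1: issue@5 deps=(3,2) exec_start@6 write@7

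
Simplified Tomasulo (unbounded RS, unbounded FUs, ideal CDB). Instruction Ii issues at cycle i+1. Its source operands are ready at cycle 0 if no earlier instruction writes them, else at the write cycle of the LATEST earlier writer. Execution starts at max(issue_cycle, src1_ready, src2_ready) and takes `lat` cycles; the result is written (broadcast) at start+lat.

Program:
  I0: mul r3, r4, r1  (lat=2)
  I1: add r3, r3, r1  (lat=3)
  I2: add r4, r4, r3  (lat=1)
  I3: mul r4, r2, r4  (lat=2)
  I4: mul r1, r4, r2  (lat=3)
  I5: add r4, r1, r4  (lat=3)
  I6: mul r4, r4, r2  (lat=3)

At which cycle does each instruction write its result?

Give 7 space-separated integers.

I0 mul r3: issue@1 deps=(None,None) exec_start@1 write@3
I1 add r3: issue@2 deps=(0,None) exec_start@3 write@6
I2 add r4: issue@3 deps=(None,1) exec_start@6 write@7
I3 mul r4: issue@4 deps=(None,2) exec_start@7 write@9
I4 mul r1: issue@5 deps=(3,None) exec_start@9 write@12
I5 add r4: issue@6 deps=(4,3) exec_start@12 write@15
I6 mul r4: issue@7 deps=(5,None) exec_start@15 write@18

Answer: 3 6 7 9 12 15 18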